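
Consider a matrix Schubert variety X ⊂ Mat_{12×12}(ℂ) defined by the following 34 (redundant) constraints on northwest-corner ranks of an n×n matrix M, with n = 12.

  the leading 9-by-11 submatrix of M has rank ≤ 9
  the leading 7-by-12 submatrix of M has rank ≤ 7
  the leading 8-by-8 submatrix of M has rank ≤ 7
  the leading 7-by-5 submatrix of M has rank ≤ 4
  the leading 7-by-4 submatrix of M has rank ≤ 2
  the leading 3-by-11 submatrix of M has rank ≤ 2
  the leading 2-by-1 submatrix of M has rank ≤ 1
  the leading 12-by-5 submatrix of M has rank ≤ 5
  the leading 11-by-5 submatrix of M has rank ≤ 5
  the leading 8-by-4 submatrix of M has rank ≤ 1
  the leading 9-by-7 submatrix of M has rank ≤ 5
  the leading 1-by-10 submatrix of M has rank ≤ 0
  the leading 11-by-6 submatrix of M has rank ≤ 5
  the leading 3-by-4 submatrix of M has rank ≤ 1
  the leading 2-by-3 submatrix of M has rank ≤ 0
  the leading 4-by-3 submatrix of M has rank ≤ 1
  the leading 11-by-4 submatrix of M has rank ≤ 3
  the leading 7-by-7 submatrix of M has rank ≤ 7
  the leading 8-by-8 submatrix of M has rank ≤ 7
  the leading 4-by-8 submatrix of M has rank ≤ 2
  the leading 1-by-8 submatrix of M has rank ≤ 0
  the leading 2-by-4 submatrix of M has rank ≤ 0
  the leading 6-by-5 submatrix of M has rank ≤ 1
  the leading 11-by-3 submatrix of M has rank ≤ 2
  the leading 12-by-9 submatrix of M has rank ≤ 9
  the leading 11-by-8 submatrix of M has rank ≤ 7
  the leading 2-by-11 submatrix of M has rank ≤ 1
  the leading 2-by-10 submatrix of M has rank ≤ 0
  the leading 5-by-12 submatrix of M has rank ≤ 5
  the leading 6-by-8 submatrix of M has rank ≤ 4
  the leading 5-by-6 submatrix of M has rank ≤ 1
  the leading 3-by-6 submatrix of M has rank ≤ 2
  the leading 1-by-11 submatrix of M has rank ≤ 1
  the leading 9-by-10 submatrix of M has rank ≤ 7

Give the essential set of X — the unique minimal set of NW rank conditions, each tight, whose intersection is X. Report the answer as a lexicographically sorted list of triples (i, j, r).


Rank table r_w(12×12) implied by the 34 constraints:

  row 1: 0 0 0 0 0 0 0 0 0 0 1 1
  row 2: 0 0 0 0 0 0 0 0 0 0 1 2
  row 3: 1 1 1 1 1 1 1 1 1 1 2 3
  row 4: 1 1 1 1 1 1 2 2 2 2 3 4
  row 5: 1 1 1 1 1 1 2 3 3 3 4 5
  row 6: 1 1 1 1 1 2 3 4 4 4 5 6
  row 7: 1 1 1 1 2 3 4 5 5 5 6 7
  row 8: 1 1 1 1 2 3 4 5 6 6 7 8
  row 9: 1 2 2 2 3 4 5 6 7 7 8 9
  row 10: 1 2 2 3 4 5 6 7 8 8 9 10
  row 11: 1 2 2 3 4 5 6 7 8 9 10 11
  row 12: 1 2 3 4 5 6 7 8 9 10 11 12

second differences of R give the permutation w = (11, 12, 1, 7, 8, 6, 5, 9, 2, 4, 10, 3).

|D(w)|=42, |Ess(w)|=5:

[(2, 10, 0), (5, 6, 1), (6, 5, 1), (8, 4, 1), (11, 3, 2)]


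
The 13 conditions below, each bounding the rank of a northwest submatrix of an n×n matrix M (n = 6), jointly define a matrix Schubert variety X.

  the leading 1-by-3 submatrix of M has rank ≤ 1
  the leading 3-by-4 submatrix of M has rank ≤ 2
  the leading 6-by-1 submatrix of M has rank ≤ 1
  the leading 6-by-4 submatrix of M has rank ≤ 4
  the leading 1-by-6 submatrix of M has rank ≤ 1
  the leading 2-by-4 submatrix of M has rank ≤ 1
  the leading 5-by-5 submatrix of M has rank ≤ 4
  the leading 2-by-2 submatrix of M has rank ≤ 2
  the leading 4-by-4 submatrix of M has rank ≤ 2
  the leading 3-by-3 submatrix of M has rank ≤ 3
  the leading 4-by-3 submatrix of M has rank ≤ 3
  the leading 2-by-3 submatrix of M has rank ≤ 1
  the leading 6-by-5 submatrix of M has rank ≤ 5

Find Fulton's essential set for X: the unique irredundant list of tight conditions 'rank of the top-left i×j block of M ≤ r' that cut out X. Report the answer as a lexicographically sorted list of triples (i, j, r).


Rank table r_w(6×6) implied by the 13 constraints:

  R[1]: 1 | 1 | 1 | 1 | 1 | 1
  R[2]: 1 | 1 | 1 | 1 | 2 | 2
  R[3]: 1 | 2 | 2 | 2 | 3 | 3
  R[4]: 1 | 2 | 2 | 2 | 3 | 4
  R[5]: 1 | 2 | 3 | 3 | 4 | 5
  R[6]: 1 | 2 | 3 | 4 | 5 | 6

hence w(1..6) = (1, 5, 2, 6, 3, 4).

Rothe diagram D(w) (5 cells), 2 SE-corners (essential conditions):

[(2, 4, 1), (4, 4, 2)]


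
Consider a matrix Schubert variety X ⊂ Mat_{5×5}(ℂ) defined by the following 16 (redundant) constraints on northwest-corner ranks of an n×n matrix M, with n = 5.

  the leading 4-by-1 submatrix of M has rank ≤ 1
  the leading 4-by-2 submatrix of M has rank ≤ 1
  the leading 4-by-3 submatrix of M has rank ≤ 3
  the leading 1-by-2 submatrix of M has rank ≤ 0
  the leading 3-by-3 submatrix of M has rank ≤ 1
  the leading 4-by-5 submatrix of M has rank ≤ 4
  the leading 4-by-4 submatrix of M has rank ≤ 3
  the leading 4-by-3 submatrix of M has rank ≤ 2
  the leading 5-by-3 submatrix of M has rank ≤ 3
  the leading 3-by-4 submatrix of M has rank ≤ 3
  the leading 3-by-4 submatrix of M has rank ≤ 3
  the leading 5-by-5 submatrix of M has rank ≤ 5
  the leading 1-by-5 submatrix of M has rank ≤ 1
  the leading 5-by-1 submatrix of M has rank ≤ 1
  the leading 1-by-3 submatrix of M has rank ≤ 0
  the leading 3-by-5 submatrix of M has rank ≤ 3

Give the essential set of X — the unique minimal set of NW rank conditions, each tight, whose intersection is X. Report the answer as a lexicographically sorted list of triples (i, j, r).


Recovering R(i,j) via the rank-extension bound from the 16 conditions:

  0, 0, 0, 1, 1
  1, 1, 1, 2, 2
  1, 1, 1, 2, 3
  1, 1, 2, 3, 4
  1, 2, 3, 4, 5

so w = (4, 1, 5, 3, 2).

|D(w)|=6, |Ess(w)|=3:

[(1, 3, 0), (3, 3, 1), (4, 2, 1)]


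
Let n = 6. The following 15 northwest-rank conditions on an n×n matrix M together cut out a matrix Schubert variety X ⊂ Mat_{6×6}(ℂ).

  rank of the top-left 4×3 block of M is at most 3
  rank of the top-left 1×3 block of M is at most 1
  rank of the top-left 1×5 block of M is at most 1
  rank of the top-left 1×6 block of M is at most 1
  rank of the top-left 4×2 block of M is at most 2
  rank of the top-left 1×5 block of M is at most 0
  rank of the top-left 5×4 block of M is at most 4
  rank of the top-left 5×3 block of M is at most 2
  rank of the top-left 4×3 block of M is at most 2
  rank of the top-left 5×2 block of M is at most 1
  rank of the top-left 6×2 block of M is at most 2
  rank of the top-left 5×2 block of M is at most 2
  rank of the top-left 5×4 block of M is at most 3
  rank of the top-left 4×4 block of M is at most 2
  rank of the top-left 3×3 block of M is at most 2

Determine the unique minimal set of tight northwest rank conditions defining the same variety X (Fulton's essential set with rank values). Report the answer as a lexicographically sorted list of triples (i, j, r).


Reconstructing r_w from the 15 given conditions:

  i=1: 0  0  0  0  0  1
  i=2: 1  1  1  1  1  2
  i=3: 1  1  2  2  2  3
  i=4: 1  1  2  2  3  4
  i=5: 1  1  2  3  4  5
  i=6: 1  2  3  4  5  6

the unique w with this rank table is (6, 1, 3, 5, 4, 2).

ℓ(w)=9; the 3 essential cells (i,j,r):

[(1, 5, 0), (4, 4, 2), (5, 2, 1)]


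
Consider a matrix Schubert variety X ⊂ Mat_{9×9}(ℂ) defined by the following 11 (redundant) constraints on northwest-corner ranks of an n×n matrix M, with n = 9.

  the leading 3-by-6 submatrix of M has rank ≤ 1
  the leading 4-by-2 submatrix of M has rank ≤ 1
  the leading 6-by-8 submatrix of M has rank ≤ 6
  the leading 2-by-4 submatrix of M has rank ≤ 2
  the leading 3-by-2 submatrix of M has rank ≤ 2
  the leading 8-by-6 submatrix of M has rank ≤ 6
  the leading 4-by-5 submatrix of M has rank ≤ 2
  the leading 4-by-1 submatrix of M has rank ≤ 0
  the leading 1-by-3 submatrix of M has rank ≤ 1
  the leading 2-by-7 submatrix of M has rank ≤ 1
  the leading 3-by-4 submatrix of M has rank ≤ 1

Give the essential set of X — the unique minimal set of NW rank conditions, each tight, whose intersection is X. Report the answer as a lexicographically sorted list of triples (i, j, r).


Reconstructing r_w from the 11 given conditions:

  0 | 1 | 1 | 1 | 1 | 1 | 1 | 1 | 1
  0 | 1 | 1 | 1 | 1 | 1 | 1 | 2 | 2
  0 | 1 | 1 | 1 | 1 | 1 | 2 | 3 | 3
  0 | 1 | 2 | 2 | 2 | 2 | 3 | 4 | 4
  1 | 2 | 3 | 3 | 3 | 3 | 4 | 5 | 5
  1 | 2 | 3 | 4 | 4 | 4 | 5 | 6 | 6
  1 | 2 | 3 | 4 | 5 | 5 | 6 | 7 | 7
  1 | 2 | 3 | 4 | 5 | 6 | 7 | 8 | 8
  1 | 2 | 3 | 4 | 5 | 6 | 7 | 8 | 9

giving w = (2, 8, 7, 3, 1, 4, 5, 6, 9) via Δ²R.

|D(w)|=13, |Ess(w)|=3:

[(2, 7, 1), (3, 6, 1), (4, 1, 0)]


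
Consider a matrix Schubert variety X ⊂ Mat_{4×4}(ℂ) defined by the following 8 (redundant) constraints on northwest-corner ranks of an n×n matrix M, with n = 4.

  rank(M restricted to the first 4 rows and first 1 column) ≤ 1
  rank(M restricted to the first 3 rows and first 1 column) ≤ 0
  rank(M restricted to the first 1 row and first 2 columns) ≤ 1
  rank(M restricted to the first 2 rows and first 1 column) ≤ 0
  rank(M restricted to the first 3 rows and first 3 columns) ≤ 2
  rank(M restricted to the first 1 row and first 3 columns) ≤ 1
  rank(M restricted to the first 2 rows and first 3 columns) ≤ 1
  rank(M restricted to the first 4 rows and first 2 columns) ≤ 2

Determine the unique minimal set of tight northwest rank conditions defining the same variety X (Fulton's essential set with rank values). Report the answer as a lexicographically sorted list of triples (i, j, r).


Rank table r_w(4×4) implied by the 8 constraints:

  R[1]: 0, 1, 1, 1
  R[2]: 0, 1, 1, 2
  R[3]: 0, 1, 2, 3
  R[4]: 1, 2, 3, 4

giving w = (2, 4, 3, 1) via Δ²R.

D(w) has 4 cells with 2 SE-corners; essential set:

[(2, 3, 1), (3, 1, 0)]


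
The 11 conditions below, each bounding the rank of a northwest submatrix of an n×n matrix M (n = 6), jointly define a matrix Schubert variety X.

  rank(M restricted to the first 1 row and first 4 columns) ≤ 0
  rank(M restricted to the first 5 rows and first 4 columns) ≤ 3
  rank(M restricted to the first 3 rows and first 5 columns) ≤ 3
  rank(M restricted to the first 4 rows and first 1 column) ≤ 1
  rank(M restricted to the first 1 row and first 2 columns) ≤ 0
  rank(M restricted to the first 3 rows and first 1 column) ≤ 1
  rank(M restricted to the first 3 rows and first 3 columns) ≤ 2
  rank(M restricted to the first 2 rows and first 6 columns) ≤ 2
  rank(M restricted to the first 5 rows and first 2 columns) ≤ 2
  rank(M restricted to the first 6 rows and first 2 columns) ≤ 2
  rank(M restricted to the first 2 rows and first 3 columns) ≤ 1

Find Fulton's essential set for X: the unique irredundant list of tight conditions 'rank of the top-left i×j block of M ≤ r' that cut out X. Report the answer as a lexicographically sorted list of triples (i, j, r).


The tightest implied rank at each (i,j), from the 11 conditions:

  i=1: 0, 0, 0, 0, 1, 1
  i=2: 1, 1, 1, 1, 2, 2
  i=3: 1, 2, 2, 2, 3, 3
  i=4: 1, 2, 3, 3, 4, 4
  i=5: 1, 2, 3, 3, 4, 5
  i=6: 1, 2, 3, 4, 5, 6

so w = (5, 1, 2, 3, 6, 4).

ℓ(w)=5; the 2 essential cells (i,j,r):

[(1, 4, 0), (5, 4, 3)]


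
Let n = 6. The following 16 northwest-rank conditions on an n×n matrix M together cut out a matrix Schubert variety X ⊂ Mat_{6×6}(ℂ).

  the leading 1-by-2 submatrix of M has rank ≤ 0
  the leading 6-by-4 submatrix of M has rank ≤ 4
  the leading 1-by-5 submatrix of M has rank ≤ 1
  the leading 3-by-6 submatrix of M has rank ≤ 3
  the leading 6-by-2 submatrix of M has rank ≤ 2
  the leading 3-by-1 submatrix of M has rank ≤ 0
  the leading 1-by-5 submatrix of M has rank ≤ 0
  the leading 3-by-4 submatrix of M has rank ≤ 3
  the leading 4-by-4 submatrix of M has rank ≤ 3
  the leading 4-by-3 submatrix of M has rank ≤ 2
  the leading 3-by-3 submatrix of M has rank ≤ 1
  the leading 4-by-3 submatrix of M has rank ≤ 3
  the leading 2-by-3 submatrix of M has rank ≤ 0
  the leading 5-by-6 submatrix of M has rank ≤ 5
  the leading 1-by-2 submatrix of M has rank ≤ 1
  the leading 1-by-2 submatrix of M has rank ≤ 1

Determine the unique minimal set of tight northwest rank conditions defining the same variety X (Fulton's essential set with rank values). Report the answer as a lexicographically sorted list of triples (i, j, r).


Reconstructing r_w from the 16 given conditions:

  0 0 0 0 0 1
  0 0 0 1 1 2
  0 1 1 2 2 3
  1 2 2 3 3 4
  1 2 3 4 4 5
  1 2 3 4 5 6

hence w(1..6) = (6, 4, 2, 1, 3, 5).

3 SE-corners of the 9-cell Rothe diagram give Ess(w):

[(1, 5, 0), (2, 3, 0), (3, 1, 0)]


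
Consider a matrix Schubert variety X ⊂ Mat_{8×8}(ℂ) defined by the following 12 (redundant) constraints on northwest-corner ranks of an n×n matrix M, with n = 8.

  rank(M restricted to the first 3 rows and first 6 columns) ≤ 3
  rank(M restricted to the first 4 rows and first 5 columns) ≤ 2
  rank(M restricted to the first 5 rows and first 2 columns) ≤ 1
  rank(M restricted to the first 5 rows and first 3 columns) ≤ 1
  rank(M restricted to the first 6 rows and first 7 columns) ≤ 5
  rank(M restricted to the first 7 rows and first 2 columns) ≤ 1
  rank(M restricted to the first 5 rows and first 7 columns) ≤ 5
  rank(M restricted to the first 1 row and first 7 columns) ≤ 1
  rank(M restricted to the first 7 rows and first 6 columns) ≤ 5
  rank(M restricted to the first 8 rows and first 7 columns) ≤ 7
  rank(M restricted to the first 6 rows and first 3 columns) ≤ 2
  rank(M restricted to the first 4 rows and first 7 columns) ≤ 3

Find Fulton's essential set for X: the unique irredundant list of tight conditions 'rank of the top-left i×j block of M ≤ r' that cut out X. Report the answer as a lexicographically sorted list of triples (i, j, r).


Rank table r_w(8×8) implied by the 12 constraints:

  row 1: 1  1  1  1  1  1  1  1
  row 2: 1  1  1  2  2  2  2  2
  row 3: 1  1  1  2  2  3  3  3
  row 4: 1  1  1  2  2  3  3  4
  row 5: 1  1  1  2  3  4  4  5
  row 6: 1  1  2  3  4  5  5  6
  row 7: 1  1  2  3  4  5  6  7
  row 8: 1  2  3  4  5  6  7  8

so w = (1, 4, 6, 8, 5, 3, 7, 2).

Rothe diagram D(w) (13 cells), 4 SE-corners (essential conditions):

[(4, 5, 2), (4, 7, 3), (5, 3, 1), (7, 2, 1)]


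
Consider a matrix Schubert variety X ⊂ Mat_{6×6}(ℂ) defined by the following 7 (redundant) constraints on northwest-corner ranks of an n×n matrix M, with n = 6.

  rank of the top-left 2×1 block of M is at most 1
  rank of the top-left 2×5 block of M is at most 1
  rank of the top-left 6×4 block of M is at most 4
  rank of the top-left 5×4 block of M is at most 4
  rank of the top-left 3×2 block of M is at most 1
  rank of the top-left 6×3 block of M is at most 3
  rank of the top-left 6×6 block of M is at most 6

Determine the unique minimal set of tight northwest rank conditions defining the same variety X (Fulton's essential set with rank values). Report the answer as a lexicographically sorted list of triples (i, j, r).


The tightest implied rank at each (i,j), from the 7 conditions:

  i=1: 1 1 1 1 1 1
  i=2: 1 1 1 1 1 2
  i=3: 1 1 2 2 2 3
  i=4: 1 2 3 3 3 4
  i=5: 1 2 3 4 4 5
  i=6: 1 2 3 4 5 6

second differences of R give the permutation w = (1, 6, 3, 2, 4, 5).

ℓ(w)=5; the 2 essential cells (i,j,r):

[(2, 5, 1), (3, 2, 1)]


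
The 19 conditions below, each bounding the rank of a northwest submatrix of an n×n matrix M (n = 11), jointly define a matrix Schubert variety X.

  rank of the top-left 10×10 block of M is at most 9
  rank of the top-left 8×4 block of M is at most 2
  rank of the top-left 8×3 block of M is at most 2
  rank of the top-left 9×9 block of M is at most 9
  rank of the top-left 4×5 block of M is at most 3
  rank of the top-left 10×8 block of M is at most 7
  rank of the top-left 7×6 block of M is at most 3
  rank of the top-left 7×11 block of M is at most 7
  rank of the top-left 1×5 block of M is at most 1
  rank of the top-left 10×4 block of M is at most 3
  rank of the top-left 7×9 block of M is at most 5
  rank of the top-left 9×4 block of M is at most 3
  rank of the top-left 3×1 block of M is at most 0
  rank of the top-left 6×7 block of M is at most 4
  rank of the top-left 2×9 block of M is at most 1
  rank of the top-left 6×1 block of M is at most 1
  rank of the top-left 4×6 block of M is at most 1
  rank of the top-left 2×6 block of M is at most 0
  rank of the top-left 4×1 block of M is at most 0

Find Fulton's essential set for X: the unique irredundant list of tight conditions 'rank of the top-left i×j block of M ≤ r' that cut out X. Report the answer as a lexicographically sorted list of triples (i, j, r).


Propagating the 19 rank bounds to every northwest block:

  0 0 0 0 0 0 1 1 1 1 1
  0 0 0 0 0 0 1 1 1 2 2
  0 1 1 1 1 1 2 2 2 3 3
  0 1 1 1 1 1 2 3 3 4 4
  1 2 2 2 2 2 3 4 4 5 5
  1 2 2 2 3 3 4 5 5 6 6
  1 2 2 2 3 3 4 5 5 6 7
  1 2 2 2 3 4 5 6 6 7 8
  1 2 3 3 4 5 6 7 7 8 9
  1 2 3 3 4 5 6 7 8 9 10
  1 2 3 4 5 6 7 8 9 10 11

hence w(1..11) = (7, 10, 2, 8, 1, 5, 11, 6, 3, 9, 4).

Fulton essential set (8 of the 29 Rothe cells):

[(2, 6, 0), (2, 9, 1), (4, 1, 0), (4, 6, 1), (7, 6, 3), (7, 9, 5), (8, 4, 2), (10, 4, 3)]


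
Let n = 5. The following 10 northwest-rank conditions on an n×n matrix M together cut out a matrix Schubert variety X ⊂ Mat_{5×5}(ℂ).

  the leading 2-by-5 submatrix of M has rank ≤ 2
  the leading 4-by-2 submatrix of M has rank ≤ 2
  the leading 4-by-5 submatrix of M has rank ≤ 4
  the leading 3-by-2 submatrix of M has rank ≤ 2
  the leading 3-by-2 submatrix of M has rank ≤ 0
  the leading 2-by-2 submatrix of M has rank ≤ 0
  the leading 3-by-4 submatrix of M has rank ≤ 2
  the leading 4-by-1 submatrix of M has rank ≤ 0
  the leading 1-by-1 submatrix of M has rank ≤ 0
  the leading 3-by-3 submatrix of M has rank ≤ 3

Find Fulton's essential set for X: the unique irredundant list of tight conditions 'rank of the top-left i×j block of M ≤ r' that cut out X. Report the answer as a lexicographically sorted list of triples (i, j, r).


Computing R[i][j] = min implied NW-rank bound (n=5, 10 conditions):

  i=1: 0  0  1  1  1
  i=2: 0  0  1  2  2
  i=3: 0  0  1  2  3
  i=4: 0  1  2  3  4
  i=5: 1  2  3  4  5

hence w(1..5) = (3, 4, 5, 2, 1).

ℓ(w)=7; the 2 essential cells (i,j,r):

[(3, 2, 0), (4, 1, 0)]


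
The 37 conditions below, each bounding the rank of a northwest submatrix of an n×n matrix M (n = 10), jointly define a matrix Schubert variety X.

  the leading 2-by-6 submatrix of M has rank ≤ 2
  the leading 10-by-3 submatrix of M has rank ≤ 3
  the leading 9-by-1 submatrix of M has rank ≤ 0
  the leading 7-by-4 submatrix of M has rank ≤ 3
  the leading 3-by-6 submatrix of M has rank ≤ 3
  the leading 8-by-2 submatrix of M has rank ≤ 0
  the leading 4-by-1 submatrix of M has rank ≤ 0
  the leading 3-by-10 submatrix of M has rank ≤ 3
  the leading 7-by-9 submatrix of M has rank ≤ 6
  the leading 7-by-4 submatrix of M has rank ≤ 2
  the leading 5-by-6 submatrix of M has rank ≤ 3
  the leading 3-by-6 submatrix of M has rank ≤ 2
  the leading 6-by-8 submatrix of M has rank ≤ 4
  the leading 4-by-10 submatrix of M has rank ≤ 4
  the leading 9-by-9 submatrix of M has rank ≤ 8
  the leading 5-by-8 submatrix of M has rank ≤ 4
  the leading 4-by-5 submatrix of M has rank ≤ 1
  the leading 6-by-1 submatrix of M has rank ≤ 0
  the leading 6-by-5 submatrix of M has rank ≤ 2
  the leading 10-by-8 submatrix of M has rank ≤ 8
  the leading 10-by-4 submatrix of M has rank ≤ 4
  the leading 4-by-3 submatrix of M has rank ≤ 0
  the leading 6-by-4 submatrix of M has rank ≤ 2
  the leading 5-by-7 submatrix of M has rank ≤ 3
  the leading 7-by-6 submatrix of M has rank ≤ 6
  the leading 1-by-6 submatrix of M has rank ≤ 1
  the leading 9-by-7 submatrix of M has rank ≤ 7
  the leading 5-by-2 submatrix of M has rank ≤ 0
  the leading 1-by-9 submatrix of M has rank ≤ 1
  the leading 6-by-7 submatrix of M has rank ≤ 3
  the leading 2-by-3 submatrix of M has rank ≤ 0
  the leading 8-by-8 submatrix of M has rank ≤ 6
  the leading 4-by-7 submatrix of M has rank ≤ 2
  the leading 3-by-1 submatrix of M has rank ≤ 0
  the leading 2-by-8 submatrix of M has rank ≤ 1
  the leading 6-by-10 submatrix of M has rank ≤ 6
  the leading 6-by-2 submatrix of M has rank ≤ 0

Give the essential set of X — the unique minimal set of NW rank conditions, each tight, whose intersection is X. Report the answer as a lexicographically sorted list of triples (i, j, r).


Computing R[i][j] = min implied NW-rank bound (n=10, 37 conditions):

  R[1]: 0  0  0  1  1  1  1  1  1  1
  R[2]: 0  0  0  1  1  1  1  1  2  2
  R[3]: 0  0  0  1  1  2  2  2  3  3
  R[4]: 0  0  0  1  1  2  2  3  4  4
  R[5]: 0  0  1  2  2  3  3  4  5  5
  R[6]: 0  0  1  2  2  3  3  4  5  6
  R[7]: 0  0  1  2  3  4  4  5  6  7
  R[8]: 0  0  1  2  3  4  5  6  7  8
  R[9]: 0  1  2  3  4  5  6  7  8  9
  R[10]: 1  2  3  4  5  6  7  8  9  10

hence w(1..10) = (4, 9, 6, 8, 3, 10, 5, 7, 2, 1).

D(w) has 30 cells with 8 SE-corners; essential set:

[(2, 8, 1), (4, 3, 0), (4, 5, 1), (4, 7, 2), (6, 5, 2), (6, 7, 3), (8, 2, 0), (9, 1, 0)]


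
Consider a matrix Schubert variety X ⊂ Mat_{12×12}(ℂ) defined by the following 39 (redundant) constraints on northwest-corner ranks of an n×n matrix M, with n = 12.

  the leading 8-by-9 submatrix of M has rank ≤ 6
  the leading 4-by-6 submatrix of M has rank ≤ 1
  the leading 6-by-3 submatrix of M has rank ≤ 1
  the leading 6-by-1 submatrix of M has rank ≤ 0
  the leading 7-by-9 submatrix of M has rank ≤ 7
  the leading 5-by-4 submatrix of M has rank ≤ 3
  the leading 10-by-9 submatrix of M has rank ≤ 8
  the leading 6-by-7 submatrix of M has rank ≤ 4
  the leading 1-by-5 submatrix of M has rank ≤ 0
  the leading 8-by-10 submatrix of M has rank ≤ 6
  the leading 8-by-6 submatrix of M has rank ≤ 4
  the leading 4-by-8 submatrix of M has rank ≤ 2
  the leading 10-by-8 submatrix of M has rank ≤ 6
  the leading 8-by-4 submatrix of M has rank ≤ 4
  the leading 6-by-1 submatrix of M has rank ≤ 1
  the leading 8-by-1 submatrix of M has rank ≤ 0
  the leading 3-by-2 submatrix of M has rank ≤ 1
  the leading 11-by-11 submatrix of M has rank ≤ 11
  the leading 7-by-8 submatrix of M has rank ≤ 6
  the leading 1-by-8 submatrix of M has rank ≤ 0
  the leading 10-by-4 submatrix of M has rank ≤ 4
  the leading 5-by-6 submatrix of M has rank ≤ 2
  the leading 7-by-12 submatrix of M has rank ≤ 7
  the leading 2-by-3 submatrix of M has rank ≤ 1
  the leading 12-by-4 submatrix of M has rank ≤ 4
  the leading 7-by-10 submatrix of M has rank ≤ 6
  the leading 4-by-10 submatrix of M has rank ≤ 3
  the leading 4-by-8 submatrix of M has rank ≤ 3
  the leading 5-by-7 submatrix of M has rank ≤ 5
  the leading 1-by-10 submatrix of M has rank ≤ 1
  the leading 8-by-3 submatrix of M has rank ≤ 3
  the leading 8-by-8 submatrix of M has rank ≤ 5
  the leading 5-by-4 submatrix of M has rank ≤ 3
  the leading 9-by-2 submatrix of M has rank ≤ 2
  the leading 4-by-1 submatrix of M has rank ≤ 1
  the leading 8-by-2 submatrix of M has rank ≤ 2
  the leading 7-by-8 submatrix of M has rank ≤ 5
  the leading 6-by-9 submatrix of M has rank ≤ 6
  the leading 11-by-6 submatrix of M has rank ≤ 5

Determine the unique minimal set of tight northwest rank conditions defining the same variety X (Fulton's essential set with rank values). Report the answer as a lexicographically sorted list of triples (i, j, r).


The tightest implied rank at each (i,j), from the 39 conditions:

  0  0  0  0  0  0  0  0  1  1  1  1
  0  1  1  1  1  1  1  1  2  2  2  2
  0  1  1  1  1  1  2  2  3  3  3  3
  0  1  1  1  1  1  2  2  3  3  4  4
  0  1  1  2  2  2  3  3  4  4  5  5
  0  1  1  2  3  3  4  4  5  5  6  6
  0  1  2  3  4  4  5  5  6  6  7  7
  0  1  2  3  4  4  5  5  6  6  7  8
  1  2  3  4  5  5  6  6  7  7  8  9
  1  2  3  4  5  5  6  6  7  8  9  10
  1  2  3  4  5  5  6  7  8  9  10  11
  1  2  3  4  5  6  7  8  9  10  11  12

reading off 1-entries of Δ²R: w = (9, 2, 7, 11, 4, 5, 3, 12, 1, 10, 8, 6).

Fulton essential set (11 of the 33 Rothe cells):

[(1, 8, 0), (4, 6, 1), (4, 8, 2), (4, 10, 3), (6, 3, 1), (8, 1, 0), (8, 6, 4), (8, 8, 5), (8, 10, 6), (10, 8, 6), (11, 6, 5)]


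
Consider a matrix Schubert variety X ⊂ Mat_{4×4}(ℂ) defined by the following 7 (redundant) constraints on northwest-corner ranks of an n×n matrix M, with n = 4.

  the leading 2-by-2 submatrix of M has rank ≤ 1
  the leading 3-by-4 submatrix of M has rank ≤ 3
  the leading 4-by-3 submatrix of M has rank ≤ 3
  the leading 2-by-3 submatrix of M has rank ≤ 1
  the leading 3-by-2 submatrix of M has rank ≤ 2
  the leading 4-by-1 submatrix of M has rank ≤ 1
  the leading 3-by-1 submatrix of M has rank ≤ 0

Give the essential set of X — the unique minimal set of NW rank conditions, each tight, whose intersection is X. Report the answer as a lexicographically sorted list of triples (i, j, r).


Recovering R(i,j) via the rank-extension bound from the 7 conditions:

  row 1: 0 1 1 1
  row 2: 0 1 1 2
  row 3: 0 1 2 3
  row 4: 1 2 3 4

so w = (2, 4, 3, 1).

D(w) has 4 cells with 2 SE-corners; essential set:

[(2, 3, 1), (3, 1, 0)]


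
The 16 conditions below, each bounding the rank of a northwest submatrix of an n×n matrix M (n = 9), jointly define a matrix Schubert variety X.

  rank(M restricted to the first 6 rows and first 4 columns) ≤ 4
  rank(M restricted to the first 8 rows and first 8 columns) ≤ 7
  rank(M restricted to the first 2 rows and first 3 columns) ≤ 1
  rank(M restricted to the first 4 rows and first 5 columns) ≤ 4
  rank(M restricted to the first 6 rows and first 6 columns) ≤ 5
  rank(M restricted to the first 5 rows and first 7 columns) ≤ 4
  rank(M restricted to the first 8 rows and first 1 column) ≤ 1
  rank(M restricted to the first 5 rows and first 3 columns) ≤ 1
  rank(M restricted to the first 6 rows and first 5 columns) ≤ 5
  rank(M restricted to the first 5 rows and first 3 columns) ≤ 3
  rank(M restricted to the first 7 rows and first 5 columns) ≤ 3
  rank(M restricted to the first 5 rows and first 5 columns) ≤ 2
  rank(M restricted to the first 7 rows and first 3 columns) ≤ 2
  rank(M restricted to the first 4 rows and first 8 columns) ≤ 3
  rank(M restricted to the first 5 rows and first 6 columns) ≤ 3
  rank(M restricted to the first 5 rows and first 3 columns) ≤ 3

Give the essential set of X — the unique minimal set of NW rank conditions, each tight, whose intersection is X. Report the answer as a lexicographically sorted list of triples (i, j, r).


The tightest implied rank at each (i,j), from the 16 conditions:

  i=1: 1, 1, 1, 1, 1, 1, 1, 1, 1
  i=2: 1, 1, 1, 2, 2, 2, 2, 2, 2
  i=3: 1, 1, 1, 2, 2, 3, 3, 3, 3
  i=4: 1, 1, 1, 2, 2, 3, 3, 3, 4
  i=5: 1, 1, 1, 2, 2, 3, 4, 4, 5
  i=6: 1, 2, 2, 3, 3, 4, 5, 5, 6
  i=7: 1, 2, 2, 3, 3, 4, 5, 6, 7
  i=8: 1, 2, 3, 4, 4, 5, 6, 7, 8
  i=9: 1, 2, 3, 4, 5, 6, 7, 8, 9

hence w(1..9) = (1, 4, 6, 9, 7, 2, 8, 3, 5).

ℓ(w)=15; the 5 essential cells (i,j,r):

[(4, 8, 3), (5, 3, 1), (5, 5, 2), (7, 3, 2), (7, 5, 3)]


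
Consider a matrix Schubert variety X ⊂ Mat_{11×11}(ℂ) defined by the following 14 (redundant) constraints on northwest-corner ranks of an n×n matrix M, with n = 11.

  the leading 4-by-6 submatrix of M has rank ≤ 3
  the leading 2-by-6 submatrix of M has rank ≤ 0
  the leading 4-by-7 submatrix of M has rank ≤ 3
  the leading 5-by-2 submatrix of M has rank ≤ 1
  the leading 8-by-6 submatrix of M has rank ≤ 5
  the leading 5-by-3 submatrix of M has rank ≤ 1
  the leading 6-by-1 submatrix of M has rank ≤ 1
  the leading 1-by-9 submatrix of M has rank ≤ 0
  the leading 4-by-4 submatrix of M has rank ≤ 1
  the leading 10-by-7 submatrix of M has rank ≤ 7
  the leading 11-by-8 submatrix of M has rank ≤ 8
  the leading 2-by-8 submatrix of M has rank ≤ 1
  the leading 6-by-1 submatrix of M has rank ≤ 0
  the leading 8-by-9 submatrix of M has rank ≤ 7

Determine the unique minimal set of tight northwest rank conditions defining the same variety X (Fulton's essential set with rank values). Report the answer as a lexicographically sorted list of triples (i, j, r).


Reconstructing r_w from the 14 given conditions:

  0 | 0 | 0 | 0 | 0 | 0 | 0 | 0 | 0 | 1 | 1
  0 | 0 | 0 | 0 | 0 | 0 | 1 | 1 | 1 | 2 | 2
  0 | 1 | 1 | 1 | 1 | 1 | 2 | 2 | 2 | 3 | 3
  0 | 1 | 1 | 1 | 2 | 2 | 3 | 3 | 3 | 4 | 4
  0 | 1 | 1 | 2 | 3 | 3 | 4 | 4 | 4 | 5 | 5
  0 | 1 | 2 | 3 | 4 | 4 | 5 | 5 | 5 | 6 | 6
  1 | 2 | 3 | 4 | 5 | 5 | 6 | 6 | 6 | 7 | 7
  1 | 2 | 3 | 4 | 5 | 5 | 6 | 7 | 7 | 8 | 8
  1 | 2 | 3 | 4 | 5 | 6 | 7 | 8 | 8 | 9 | 9
  1 | 2 | 3 | 4 | 5 | 6 | 7 | 8 | 9 | 10 | 10
  1 | 2 | 3 | 4 | 5 | 6 | 7 | 8 | 9 | 10 | 11

the unique w with this rank table is (10, 7, 2, 5, 4, 3, 1, 8, 6, 9, 11).

ℓ(w)=23; the 6 essential cells (i,j,r):

[(1, 9, 0), (2, 6, 0), (4, 4, 1), (5, 3, 1), (6, 1, 0), (8, 6, 5)]


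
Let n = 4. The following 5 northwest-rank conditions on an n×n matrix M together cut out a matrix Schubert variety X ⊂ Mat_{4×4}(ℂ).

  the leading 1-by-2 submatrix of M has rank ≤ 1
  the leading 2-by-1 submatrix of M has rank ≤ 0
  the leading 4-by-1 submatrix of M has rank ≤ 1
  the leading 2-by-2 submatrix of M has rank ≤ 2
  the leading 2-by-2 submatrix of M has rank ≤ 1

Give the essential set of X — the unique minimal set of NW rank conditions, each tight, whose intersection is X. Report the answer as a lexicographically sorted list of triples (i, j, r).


The tightest implied rank at each (i,j), from the 5 conditions:

  row 1: 0 | 1 | 1 | 1
  row 2: 0 | 1 | 2 | 2
  row 3: 1 | 2 | 3 | 3
  row 4: 1 | 2 | 3 | 4

reading off 1-entries of Δ²R: w = (2, 3, 1, 4).

D(w) has 2 cells with 1 SE-corner; essential set:

[(2, 1, 0)]


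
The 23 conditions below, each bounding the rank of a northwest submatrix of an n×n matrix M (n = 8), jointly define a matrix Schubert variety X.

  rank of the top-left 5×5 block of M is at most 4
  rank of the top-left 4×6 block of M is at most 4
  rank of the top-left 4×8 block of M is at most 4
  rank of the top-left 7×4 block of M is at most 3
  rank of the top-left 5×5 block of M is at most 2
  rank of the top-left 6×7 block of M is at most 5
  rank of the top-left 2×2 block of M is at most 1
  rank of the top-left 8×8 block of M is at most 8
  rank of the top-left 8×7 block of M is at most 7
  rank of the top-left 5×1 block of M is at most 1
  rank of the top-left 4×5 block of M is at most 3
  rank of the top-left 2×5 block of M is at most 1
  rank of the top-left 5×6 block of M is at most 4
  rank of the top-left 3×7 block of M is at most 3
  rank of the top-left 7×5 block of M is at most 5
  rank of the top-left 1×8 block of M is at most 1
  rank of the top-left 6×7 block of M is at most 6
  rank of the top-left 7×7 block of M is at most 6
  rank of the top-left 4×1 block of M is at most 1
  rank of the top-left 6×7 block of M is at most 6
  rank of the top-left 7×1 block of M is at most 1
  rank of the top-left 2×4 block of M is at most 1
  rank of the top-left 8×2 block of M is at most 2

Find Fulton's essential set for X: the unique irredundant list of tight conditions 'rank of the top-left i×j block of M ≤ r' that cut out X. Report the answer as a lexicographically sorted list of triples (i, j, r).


Rank table r_w(8×8) implied by the 23 constraints:

  i=1: 1  1  1  1  1  1  1  1
  i=2: 1  1  1  1  1  2  2  2
  i=3: 1  2  2  2  2  3  3  3
  i=4: 1  2  2  2  2  3  4  4
  i=5: 1  2  2  2  2  3  4  5
  i=6: 1  2  3  3  3  4  5  6
  i=7: 1  2  3  3  4  5  6  7
  i=8: 1  2  3  4  5  6  7  8

hence w(1..8) = (1, 6, 2, 7, 8, 3, 5, 4).

D(w) has 11 cells with 3 SE-corners; essential set:

[(2, 5, 1), (5, 5, 2), (7, 4, 3)]


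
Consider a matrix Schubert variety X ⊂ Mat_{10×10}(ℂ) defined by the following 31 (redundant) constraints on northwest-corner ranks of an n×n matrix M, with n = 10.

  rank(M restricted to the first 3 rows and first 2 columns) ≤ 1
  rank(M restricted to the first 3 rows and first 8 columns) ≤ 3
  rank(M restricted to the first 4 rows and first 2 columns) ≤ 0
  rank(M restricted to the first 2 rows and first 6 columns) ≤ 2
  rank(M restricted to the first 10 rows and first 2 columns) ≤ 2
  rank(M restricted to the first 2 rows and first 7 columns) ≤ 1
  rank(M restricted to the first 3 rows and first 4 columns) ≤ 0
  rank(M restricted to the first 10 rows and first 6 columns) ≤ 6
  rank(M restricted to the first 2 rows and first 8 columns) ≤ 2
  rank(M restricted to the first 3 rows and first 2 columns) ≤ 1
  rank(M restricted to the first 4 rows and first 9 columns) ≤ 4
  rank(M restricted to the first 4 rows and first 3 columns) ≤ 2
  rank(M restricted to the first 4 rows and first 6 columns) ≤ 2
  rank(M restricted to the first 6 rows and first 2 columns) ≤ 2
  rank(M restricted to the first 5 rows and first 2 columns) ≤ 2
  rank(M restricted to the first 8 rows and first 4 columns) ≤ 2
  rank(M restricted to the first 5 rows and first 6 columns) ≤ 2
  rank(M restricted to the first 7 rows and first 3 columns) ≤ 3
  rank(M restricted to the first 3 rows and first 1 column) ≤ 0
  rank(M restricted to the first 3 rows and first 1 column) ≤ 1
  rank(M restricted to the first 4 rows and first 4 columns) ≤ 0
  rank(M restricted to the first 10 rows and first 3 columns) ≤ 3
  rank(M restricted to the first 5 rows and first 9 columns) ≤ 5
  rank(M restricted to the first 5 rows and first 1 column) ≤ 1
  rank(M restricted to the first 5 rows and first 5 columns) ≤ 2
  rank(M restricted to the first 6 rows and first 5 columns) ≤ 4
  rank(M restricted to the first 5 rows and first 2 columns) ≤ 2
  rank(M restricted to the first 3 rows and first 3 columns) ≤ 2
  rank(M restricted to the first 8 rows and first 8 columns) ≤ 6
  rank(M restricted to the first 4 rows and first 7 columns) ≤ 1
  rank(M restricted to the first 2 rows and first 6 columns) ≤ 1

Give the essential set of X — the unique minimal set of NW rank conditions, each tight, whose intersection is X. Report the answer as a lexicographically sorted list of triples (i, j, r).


Recovering R(i,j) via the rank-extension bound from the 31 conditions:

  R[1]: 0 0 0 0 1 1 1 1 1 1
  R[2]: 0 0 0 0 1 1 1 2 2 2
  R[3]: 0 0 0 0 1 1 1 2 3 3
  R[4]: 0 0 0 0 1 1 1 2 3 4
  R[5]: 1 1 1 1 2 2 2 3 4 5
  R[6]: 1 2 2 2 3 3 3 4 5 6
  R[7]: 1 2 2 2 3 4 4 5 6 7
  R[8]: 1 2 2 2 3 4 5 6 7 8
  R[9]: 1 2 3 3 4 5 6 7 8 9
  R[10]: 1 2 3 4 5 6 7 8 9 10

reading off 1-entries of Δ²R: w = (5, 8, 9, 10, 1, 2, 6, 7, 3, 4).

|D(w)|=26, |Ess(w)|=3:

[(4, 4, 0), (4, 7, 1), (8, 4, 2)]


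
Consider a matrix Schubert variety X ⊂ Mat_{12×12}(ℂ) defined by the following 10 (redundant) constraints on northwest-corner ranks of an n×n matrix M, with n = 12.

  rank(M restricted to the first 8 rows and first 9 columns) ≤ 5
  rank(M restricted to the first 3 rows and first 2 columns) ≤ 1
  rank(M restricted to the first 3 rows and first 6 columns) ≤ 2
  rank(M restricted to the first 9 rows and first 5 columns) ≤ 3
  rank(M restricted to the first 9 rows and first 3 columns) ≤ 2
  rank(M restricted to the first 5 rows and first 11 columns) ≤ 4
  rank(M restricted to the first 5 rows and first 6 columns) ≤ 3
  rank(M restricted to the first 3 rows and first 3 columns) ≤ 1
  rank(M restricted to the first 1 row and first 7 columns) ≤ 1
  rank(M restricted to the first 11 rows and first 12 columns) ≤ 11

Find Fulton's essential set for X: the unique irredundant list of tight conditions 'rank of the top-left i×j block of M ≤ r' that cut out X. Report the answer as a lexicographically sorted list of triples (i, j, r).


Recovering R(i,j) via the rank-extension bound from the 10 conditions:

  R[1]: 1, 1, 1, 1, 1, 1, 1, 1, 1, 1, 1, 1
  R[2]: 1, 1, 1, 2, 2, 2, 2, 2, 2, 2, 2, 2
  R[3]: 1, 1, 1, 2, 2, 2, 3, 3, 3, 3, 3, 3
  R[4]: 1, 2, 2, 3, 3, 3, 4, 4, 4, 4, 4, 4
  R[5]: 1, 2, 2, 3, 3, 3, 4, 4, 4, 4, 4, 5
  R[6]: 1, 2, 2, 3, 3, 4, 5, 5, 5, 5, 5, 6
  R[7]: 1, 2, 2, 3, 3, 4, 5, 5, 5, 6, 6, 7
  R[8]: 1, 2, 2, 3, 3, 4, 5, 5, 5, 6, 7, 8
  R[9]: 1, 2, 2, 3, 3, 4, 5, 6, 6, 7, 8, 9
  R[10]: 1, 2, 3, 4, 4, 5, 6, 7, 7, 8, 9, 10
  R[11]: 1, 2, 3, 4, 5, 6, 7, 8, 8, 9, 10, 11
  R[12]: 1, 2, 3, 4, 5, 6, 7, 8, 9, 10, 11, 12

hence w(1..12) = (1, 4, 7, 2, 12, 6, 10, 11, 8, 3, 5, 9).

|D(w)|=25, |Ess(w)|=7:

[(3, 3, 1), (3, 6, 2), (5, 6, 3), (5, 11, 4), (8, 9, 5), (9, 3, 2), (9, 5, 3)]


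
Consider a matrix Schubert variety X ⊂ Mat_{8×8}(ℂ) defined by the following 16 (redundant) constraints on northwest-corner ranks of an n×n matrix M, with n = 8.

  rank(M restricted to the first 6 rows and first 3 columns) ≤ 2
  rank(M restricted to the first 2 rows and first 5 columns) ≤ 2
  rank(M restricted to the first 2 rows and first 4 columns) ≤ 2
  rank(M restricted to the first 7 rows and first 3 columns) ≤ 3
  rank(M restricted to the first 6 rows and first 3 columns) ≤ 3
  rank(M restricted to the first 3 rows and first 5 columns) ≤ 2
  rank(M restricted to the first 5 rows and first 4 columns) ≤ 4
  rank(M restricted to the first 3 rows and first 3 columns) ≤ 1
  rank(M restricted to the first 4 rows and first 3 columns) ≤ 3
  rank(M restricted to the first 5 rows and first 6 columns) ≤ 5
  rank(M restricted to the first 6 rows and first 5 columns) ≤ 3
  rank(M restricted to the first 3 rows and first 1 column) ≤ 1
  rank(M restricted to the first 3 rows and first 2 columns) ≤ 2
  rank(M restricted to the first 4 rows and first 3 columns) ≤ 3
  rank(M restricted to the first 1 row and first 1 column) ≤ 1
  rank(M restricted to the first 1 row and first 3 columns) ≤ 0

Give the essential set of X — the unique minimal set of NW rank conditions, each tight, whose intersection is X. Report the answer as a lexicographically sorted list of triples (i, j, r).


Rank table r_w(8×8) implied by the 16 constraints:

  i=1: 0 | 0 | 0 | 1 | 1 | 1 | 1 | 1
  i=2: 1 | 1 | 1 | 2 | 2 | 2 | 2 | 2
  i=3: 1 | 1 | 1 | 2 | 2 | 3 | 3 | 3
  i=4: 1 | 2 | 2 | 3 | 3 | 4 | 4 | 4
  i=5: 1 | 2 | 2 | 3 | 3 | 4 | 5 | 5
  i=6: 1 | 2 | 2 | 3 | 3 | 4 | 5 | 6
  i=7: 1 | 2 | 3 | 4 | 4 | 5 | 6 | 7
  i=8: 1 | 2 | 3 | 4 | 5 | 6 | 7 | 8

hence w(1..8) = (4, 1, 6, 2, 7, 8, 3, 5).

Rothe diagram D(w) (10 cells), 5 SE-corners (essential conditions):

[(1, 3, 0), (3, 3, 1), (3, 5, 2), (6, 3, 2), (6, 5, 3)]


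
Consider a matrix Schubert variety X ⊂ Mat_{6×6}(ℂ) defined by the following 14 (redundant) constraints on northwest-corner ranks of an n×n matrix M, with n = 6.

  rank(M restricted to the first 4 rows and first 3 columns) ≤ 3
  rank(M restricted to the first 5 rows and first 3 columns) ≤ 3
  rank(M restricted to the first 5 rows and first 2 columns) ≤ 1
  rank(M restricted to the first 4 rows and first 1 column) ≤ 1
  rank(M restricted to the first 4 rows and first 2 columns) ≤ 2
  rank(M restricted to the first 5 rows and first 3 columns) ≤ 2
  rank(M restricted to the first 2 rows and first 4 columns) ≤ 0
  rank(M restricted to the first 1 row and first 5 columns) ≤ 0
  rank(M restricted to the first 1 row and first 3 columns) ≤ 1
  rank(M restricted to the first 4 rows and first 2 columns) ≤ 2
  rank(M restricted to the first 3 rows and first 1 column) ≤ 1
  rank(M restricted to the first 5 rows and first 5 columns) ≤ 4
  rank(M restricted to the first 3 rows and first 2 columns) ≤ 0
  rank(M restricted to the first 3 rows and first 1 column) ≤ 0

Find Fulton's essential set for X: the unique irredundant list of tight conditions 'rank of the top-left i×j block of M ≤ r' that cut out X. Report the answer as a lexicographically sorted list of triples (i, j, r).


The tightest implied rank at each (i,j), from the 14 conditions:

  i=1: 0 0 0 0 0 1
  i=2: 0 0 0 0 1 2
  i=3: 0 0 1 1 2 3
  i=4: 1 1 2 2 3 4
  i=5: 1 1 2 3 4 5
  i=6: 1 2 3 4 5 6

hence w(1..6) = (6, 5, 3, 1, 4, 2).

4 SE-corners of the 12-cell Rothe diagram give Ess(w):

[(1, 5, 0), (2, 4, 0), (3, 2, 0), (5, 2, 1)]


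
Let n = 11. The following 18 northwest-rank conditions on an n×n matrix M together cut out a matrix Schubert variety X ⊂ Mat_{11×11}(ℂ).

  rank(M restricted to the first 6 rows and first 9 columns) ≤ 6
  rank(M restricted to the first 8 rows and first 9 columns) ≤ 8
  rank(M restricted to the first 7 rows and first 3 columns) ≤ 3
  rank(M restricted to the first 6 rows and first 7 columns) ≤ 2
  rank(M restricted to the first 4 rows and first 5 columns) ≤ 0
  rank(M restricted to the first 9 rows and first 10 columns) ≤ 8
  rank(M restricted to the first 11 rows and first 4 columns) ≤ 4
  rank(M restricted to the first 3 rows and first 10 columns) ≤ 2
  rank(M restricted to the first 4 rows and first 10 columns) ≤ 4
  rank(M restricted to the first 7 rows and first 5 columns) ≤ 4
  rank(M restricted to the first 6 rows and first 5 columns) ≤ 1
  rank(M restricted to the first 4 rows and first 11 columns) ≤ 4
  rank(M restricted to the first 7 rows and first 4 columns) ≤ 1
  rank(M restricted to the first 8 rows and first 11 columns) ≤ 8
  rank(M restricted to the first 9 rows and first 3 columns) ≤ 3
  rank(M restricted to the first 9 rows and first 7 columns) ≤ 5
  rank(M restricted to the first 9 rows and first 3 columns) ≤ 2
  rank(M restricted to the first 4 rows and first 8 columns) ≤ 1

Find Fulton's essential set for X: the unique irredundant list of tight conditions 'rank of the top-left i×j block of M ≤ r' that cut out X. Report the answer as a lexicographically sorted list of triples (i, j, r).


Propagating the 18 rank bounds to every northwest block:

  0 | 0 | 0 | 0 | 0 | 1 | 1 | 1 | 1 | 1 | 1
  0 | 0 | 0 | 0 | 0 | 1 | 1 | 1 | 2 | 2 | 2
  0 | 0 | 0 | 0 | 0 | 1 | 1 | 1 | 2 | 2 | 3
  0 | 0 | 0 | 0 | 0 | 1 | 1 | 1 | 2 | 3 | 4
  1 | 1 | 1 | 1 | 1 | 2 | 2 | 2 | 3 | 4 | 5
  1 | 1 | 1 | 1 | 1 | 2 | 2 | 3 | 4 | 5 | 6
  1 | 1 | 1 | 1 | 2 | 3 | 3 | 4 | 5 | 6 | 7
  1 | 2 | 2 | 2 | 3 | 4 | 4 | 5 | 6 | 7 | 8
  1 | 2 | 2 | 3 | 4 | 5 | 5 | 6 | 7 | 8 | 9
  1 | 2 | 3 | 4 | 5 | 6 | 6 | 7 | 8 | 9 | 10
  1 | 2 | 3 | 4 | 5 | 6 | 7 | 8 | 9 | 10 | 11

giving w = (6, 9, 11, 10, 1, 8, 5, 2, 4, 3, 7) via Δ²R.

D(w) has 36 cells with 7 SE-corners; essential set:

[(3, 10, 2), (4, 5, 0), (4, 8, 1), (6, 5, 1), (6, 7, 2), (7, 4, 1), (9, 3, 2)]
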